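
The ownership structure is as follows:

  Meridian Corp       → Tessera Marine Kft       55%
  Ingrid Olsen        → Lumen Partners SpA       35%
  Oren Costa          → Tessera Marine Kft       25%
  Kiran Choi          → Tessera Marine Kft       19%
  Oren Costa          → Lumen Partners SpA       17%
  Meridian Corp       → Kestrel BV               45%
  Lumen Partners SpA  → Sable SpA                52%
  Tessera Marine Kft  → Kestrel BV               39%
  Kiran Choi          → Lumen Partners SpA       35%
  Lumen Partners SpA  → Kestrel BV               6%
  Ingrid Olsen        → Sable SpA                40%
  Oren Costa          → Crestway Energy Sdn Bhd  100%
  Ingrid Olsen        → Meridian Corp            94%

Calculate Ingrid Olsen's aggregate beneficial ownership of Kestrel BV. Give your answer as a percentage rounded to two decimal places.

Ingrid reaches Kestrel along 3 paths.
Via Meridian: 94% × 45% = 42.3%.
Via Meridian → Tessera: 94% × 55% × 39% = 20.163%.
Via Lumen: 35% × 6% = 2.1%.
Total: 42.3% + 20.163% + 2.1% = 64.563%.
Rounded: 64.56%.

64.56%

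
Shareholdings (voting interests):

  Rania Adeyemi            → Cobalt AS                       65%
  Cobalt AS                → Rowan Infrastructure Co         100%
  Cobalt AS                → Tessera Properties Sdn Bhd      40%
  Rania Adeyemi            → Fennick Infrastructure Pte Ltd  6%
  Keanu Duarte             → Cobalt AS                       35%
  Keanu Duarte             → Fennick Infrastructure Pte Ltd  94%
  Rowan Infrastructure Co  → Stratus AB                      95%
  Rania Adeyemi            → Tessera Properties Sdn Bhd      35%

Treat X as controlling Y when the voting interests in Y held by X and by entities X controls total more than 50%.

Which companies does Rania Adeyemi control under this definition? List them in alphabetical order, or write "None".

Cobalt AS, Rowan Infrastructure Co, Stratus AB, Tessera Properties Sdn Bhd

Rania holds 65% of Cobalt, so Rania controls Cobalt.
Cobalt holds 100% of Rowan, so Rania controls Rowan.
Cobalt and Rania together hold 40% + 35% = 75% of Tessera, so Rania controls Tessera.
Rowan holds 95% of Stratus, so Rania controls Stratus.
No other company's threshold is met.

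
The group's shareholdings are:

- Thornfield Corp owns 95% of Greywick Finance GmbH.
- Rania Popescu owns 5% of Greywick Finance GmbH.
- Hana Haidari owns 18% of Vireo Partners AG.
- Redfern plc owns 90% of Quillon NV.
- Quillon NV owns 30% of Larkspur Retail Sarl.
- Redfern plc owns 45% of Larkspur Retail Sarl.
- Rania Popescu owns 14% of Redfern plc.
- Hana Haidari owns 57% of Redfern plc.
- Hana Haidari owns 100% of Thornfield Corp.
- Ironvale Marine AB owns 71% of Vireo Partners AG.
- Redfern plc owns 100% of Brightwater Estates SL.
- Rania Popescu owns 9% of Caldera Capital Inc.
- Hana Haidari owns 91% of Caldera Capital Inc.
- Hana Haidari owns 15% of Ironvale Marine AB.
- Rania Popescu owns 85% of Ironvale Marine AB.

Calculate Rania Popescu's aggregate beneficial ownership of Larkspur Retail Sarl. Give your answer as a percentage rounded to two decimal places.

10.08%

Rania reaches Larkspur along 2 paths.
Via Redfern: 14% × 45% = 6.3%.
Via Redfern → Quillon: 14% × 90% × 30% = 3.78%.
Total: 6.3% + 3.78% = 10.08%.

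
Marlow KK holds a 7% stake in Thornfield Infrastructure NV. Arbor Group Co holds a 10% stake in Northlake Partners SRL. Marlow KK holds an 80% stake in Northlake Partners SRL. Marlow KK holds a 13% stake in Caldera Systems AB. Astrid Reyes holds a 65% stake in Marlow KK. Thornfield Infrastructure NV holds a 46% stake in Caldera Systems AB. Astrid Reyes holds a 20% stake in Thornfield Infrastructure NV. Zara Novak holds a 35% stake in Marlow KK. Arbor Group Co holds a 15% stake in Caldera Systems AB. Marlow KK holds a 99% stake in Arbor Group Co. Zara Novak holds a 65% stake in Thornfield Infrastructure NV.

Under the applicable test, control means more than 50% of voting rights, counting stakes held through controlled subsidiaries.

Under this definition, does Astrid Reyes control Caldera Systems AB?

Astrid holds 65% of Marlow, so Astrid controls Marlow.
Marlow holds 99% of Arbor, so Astrid controls Arbor.
Arbor and Marlow together hold 10% + 80% = 90% of Northlake, so Astrid controls Northlake.
In Caldera, Astrid's side holds only 15% + 13% = 28%, not > 50%.
So Astrid does not control Caldera.

No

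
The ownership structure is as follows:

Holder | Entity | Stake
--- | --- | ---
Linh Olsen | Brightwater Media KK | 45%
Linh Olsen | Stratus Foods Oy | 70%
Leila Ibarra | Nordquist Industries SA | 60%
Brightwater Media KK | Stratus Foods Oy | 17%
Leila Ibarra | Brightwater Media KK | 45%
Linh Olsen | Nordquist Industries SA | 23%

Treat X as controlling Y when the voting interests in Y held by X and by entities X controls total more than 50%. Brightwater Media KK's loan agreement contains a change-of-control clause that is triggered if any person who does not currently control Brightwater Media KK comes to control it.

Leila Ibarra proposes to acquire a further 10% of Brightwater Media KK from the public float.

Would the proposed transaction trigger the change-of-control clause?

The purchase changes only Leila's holdings, so Leila is the only person who could newly come to control Brightwater.
Leila holds 60% of Nordquist, so Leila controls Nordquist.
In Brightwater, Leila's side holds only 45%, not > 50%.
So before the transaction, Leila does not control Brightwater.
After the purchase, Leila's direct stake in Brightwater rises to 45% + 10% = 55%.
Leila holds 55% of Brightwater, so Leila controls Brightwater.
Leila did not control Brightwater before and does after, so the clause is triggered.

Yes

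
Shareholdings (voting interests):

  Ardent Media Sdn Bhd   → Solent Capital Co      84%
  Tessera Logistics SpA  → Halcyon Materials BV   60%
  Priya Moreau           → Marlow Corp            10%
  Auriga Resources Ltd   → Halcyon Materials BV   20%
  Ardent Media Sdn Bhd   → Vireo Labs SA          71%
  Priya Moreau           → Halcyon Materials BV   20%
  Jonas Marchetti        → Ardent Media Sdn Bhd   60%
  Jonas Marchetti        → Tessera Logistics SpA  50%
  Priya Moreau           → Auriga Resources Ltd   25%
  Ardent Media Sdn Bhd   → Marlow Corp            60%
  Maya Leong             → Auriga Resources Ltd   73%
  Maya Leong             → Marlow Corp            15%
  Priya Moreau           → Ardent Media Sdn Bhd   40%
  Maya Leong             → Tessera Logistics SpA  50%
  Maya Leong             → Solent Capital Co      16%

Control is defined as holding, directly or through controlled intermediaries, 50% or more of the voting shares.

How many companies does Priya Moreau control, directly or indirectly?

Priya's largest direct stake is 40% in Ardent, which does not meet the threshold.
Priya controls 0 companies.

0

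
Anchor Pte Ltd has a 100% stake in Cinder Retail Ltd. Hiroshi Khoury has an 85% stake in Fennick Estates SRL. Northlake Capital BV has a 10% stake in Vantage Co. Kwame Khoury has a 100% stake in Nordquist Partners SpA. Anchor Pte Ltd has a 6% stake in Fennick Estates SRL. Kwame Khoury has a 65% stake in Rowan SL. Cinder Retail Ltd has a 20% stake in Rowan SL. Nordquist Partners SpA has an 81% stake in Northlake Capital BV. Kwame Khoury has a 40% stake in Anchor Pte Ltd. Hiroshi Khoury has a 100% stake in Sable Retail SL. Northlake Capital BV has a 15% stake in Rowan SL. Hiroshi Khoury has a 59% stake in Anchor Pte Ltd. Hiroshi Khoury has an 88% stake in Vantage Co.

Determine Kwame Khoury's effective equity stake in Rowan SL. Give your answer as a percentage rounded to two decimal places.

85.15%

Kwame reaches Rowan along 3 paths.
Via Anchor → Cinder: 40% × 100% × 20% = 8%.
Direct stake: 65% = 65%.
Via Nordquist → Northlake: 100% × 81% × 15% = 12.15%.
Total: 8% + 65% + 12.15% = 85.15%.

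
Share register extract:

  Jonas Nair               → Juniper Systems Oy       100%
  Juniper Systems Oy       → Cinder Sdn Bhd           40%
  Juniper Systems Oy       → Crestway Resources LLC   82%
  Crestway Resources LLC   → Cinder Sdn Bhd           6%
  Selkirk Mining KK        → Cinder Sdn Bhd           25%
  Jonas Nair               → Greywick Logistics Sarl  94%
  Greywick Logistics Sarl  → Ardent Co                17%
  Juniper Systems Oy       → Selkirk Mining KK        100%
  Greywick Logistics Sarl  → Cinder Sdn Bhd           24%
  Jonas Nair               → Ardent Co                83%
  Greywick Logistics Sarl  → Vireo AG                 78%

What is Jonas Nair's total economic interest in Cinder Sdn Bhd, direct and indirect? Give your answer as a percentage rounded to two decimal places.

92.48%

Jonas reaches Cinder along 4 paths.
Via Juniper: 100% × 40% = 40%.
Via Juniper → Selkirk: 100% × 100% × 25% = 25%.
Via Juniper → Crestway: 100% × 82% × 6% = 4.92%.
Via Greywick: 94% × 24% = 22.56%.
Total: 40% + 25% + 4.92% + 22.56% = 92.48%.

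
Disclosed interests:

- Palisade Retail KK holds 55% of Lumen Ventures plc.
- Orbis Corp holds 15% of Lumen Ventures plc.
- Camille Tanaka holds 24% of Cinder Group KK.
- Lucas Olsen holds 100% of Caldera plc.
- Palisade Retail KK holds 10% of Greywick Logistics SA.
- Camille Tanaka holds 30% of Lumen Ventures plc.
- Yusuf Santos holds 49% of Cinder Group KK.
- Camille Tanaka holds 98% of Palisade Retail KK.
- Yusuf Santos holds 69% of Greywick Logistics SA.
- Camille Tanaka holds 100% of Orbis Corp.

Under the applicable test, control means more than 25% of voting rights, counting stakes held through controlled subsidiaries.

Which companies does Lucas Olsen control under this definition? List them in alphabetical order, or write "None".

Lucas holds 100% of Caldera, so Lucas controls Caldera.
No other company's threshold is met.

Caldera plc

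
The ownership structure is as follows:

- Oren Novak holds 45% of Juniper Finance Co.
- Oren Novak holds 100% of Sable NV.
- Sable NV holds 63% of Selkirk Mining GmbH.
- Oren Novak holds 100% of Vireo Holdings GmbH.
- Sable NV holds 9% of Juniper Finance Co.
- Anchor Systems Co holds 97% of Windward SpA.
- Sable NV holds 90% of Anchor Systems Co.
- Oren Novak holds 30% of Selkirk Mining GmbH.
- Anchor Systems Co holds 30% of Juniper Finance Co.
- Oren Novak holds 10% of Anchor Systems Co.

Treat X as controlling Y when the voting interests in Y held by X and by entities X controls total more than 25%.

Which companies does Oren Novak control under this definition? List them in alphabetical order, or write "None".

Anchor Systems Co, Juniper Finance Co, Sable NV, Selkirk Mining GmbH, Vireo Holdings GmbH, Windward SpA

Oren holds 100% of Sable, so Oren controls Sable.
Sable and Oren together hold 90% + 10% = 100% of Anchor, so Oren controls Anchor.
Oren and Anchor and Sable together hold 45% + 30% + 9% = 84% of Juniper, so Oren controls Juniper.
Oren and Sable together hold 30% + 63% = 93% of Selkirk, so Oren controls Selkirk.
Anchor holds 97% of Windward, so Oren controls Windward.
Oren holds 100% of Vireo, so Oren controls Vireo.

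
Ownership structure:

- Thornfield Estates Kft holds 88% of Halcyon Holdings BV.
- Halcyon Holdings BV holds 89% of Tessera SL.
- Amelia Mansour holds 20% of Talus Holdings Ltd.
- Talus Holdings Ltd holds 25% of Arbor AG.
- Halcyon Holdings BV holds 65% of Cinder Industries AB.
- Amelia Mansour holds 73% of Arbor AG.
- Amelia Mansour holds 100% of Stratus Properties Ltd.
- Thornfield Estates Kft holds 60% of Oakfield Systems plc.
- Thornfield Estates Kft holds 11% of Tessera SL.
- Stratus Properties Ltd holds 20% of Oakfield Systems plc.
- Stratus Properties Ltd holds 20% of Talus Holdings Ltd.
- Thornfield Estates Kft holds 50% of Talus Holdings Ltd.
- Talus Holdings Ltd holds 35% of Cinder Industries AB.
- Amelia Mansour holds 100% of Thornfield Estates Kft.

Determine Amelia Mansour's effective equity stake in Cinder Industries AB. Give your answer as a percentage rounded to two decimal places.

Amelia reaches Cinder along 4 paths.
Via Thornfield → Talus: 100% × 50% × 35% = 17.5%.
Via Stratus → Talus: 100% × 20% × 35% = 7%.
Via Talus: 20% × 35% = 7%.
Via Thornfield → Halcyon: 100% × 88% × 65% = 57.2%.
Total: 17.5% + 7% + 7% + 57.2% = 88.7%.
Rounded: 88.70%.

88.70%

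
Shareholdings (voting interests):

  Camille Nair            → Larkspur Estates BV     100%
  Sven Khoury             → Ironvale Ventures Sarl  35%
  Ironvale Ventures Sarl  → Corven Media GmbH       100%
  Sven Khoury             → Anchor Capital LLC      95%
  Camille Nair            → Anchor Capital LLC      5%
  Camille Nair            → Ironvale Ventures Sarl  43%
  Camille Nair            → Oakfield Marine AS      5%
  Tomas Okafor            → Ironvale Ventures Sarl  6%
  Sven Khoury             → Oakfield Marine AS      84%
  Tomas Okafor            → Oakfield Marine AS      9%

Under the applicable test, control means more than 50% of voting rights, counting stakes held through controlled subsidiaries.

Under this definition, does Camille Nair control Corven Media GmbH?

No

Camille holds 100% of Larkspur, so Camille controls Larkspur.
Neither Camille nor any entity Camille controls holds any voting interest in Corven.
So Camille does not control Corven.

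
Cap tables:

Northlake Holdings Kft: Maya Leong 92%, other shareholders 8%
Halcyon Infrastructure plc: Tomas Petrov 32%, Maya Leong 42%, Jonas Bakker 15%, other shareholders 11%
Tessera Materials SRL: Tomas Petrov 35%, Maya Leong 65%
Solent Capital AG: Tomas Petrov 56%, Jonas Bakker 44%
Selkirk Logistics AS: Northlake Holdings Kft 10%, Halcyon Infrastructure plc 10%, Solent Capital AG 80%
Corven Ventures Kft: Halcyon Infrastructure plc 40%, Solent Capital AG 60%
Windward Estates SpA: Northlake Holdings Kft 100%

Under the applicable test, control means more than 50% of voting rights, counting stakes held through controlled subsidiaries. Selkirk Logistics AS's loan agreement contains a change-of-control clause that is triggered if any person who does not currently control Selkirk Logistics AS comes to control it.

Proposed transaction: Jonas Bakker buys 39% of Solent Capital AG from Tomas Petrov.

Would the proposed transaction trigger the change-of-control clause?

The purchase adds only to Jonas's holdings (Tomas's stake shrinks), so Jonas is the only person who could newly come to control Selkirk.
Jonas's largest direct stake is 44% in Solent, which does not meet the threshold, so Jonas controls no company.
Neither Jonas nor any entity Jonas controls holds any voting interest in Selkirk.
So before the transaction, Jonas does not control Selkirk.
After the purchase, Jonas's direct stake in Solent rises to 44% + 39% = 83%, and Tomas's stake falls to 17%.
Jonas holds 83% of Solent, so Jonas controls Solent.
Solent holds 80% of Selkirk, so Jonas controls Selkirk.
Jonas did not control Selkirk before and does after, so the clause is triggered.

Yes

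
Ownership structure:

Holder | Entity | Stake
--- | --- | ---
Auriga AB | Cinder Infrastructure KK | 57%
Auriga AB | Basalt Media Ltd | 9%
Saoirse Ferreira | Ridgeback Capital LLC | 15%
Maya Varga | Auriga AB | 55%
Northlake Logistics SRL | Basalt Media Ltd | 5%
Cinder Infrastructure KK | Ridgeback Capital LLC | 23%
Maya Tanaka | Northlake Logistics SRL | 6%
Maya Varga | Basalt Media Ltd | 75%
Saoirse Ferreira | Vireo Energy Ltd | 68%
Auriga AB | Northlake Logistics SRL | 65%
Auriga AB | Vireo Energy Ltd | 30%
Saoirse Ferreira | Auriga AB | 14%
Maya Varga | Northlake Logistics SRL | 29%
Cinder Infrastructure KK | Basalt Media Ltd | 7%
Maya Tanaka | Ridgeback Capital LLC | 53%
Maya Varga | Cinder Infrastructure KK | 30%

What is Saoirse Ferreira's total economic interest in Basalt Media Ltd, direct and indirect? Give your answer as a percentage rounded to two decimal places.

2.27%

Saoirse reaches Basalt along 3 paths.
Via Auriga → Cinder: 14% × 57% × 7% = 0.5586%.
Via Auriga → Northlake: 14% × 65% × 5% = 0.455%.
Via Auriga: 14% × 9% = 1.26%.
Total: 0.5586% + 0.455% + 1.26% = 2.2736%.
Rounded: 2.27%.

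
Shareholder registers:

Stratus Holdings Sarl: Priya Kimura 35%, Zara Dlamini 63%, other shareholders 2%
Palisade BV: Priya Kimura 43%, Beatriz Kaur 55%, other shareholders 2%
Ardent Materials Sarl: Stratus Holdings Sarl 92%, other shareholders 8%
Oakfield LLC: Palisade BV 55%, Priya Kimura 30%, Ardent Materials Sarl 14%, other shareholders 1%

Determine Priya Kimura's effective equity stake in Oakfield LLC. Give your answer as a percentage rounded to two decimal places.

58.16%

Priya reaches Oakfield along 3 paths.
Via Palisade: 43% × 55% = 23.65%.
Direct stake: 30% = 30%.
Via Stratus → Ardent: 35% × 92% × 14% = 4.508%.
Total: 23.65% + 30% + 4.508% = 58.158%.
Rounded: 58.16%.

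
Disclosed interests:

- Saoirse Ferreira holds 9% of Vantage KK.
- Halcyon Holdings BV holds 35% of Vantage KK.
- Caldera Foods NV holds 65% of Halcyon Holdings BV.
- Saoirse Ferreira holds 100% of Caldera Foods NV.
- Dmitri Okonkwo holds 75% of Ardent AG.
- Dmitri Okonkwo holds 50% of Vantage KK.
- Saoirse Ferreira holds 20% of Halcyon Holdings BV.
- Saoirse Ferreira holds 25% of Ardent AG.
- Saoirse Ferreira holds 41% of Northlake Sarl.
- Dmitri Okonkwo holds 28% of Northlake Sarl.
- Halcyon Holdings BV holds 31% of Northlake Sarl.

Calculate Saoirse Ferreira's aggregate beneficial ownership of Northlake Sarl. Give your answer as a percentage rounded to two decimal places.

Saoirse reaches Northlake along 3 paths.
Direct stake: 41% = 41%.
Via Caldera → Halcyon: 100% × 65% × 31% = 20.15%.
Via Halcyon: 20% × 31% = 6.2%.
Total: 41% + 20.15% + 6.2% = 67.35%.

67.35%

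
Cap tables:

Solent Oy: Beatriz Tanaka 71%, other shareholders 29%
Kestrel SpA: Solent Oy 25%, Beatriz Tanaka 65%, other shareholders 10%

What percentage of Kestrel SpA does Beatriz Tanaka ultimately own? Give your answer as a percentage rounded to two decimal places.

82.75%

Beatriz reaches Kestrel along 2 paths.
Via Solent: 71% × 25% = 17.75%.
Direct stake: 65% = 65%.
Total: 17.75% + 65% = 82.75%.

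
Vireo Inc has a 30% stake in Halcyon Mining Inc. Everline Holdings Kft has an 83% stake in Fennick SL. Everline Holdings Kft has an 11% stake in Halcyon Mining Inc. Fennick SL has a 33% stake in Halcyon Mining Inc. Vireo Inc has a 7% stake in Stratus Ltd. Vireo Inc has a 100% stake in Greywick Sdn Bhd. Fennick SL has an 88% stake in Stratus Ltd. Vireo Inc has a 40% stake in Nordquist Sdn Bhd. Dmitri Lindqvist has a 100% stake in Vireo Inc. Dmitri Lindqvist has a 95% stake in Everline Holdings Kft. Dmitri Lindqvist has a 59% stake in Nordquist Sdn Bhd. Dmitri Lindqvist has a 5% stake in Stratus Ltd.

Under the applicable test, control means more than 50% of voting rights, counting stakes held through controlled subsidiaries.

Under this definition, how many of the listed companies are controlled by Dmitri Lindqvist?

Dmitri holds 100% of Vireo, so Dmitri controls Vireo.
Dmitri holds 95% of Everline, so Dmitri controls Everline.
Everline holds 83% of Fennick, so Dmitri controls Fennick.
Fennick and Vireo and Everline together hold 33% + 30% + 11% = 74% of Halcyon, so Dmitri controls Halcyon.
Vireo and Dmitri together hold 40% + 59% = 99% of Nordquist, so Dmitri controls Nordquist.
Fennick and Dmitri and Vireo together hold 88% + 5% + 7% = 100% of Stratus, so Dmitri controls Stratus.
Vireo holds 100% of Greywick, so Dmitri controls Greywick.
Dmitri controls 7 companies.

7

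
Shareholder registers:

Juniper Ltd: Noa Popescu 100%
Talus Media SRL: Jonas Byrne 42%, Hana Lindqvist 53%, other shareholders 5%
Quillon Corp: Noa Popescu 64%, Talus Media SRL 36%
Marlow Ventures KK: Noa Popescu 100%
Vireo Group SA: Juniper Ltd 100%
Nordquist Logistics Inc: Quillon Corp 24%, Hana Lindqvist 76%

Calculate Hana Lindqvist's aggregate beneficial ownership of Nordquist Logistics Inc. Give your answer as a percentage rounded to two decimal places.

80.58%

Hana reaches Nordquist along 2 paths.
Via Talus → Quillon: 53% × 36% × 24% = 4.5792%.
Direct stake: 76% = 76%.
Total: 4.5792% + 76% = 80.5792%.
Rounded: 80.58%.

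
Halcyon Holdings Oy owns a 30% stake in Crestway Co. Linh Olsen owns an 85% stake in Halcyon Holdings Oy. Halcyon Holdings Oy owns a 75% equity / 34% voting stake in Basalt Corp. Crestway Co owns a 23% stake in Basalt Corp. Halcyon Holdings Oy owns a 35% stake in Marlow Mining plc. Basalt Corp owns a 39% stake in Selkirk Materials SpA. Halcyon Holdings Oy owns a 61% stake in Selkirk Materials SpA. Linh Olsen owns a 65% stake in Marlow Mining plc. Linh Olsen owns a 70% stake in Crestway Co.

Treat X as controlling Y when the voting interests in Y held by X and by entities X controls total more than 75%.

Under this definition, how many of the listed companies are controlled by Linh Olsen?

3

Linh holds 85% of Halcyon, so Linh controls Halcyon.
Halcyon and Linh together hold 35% + 65% = 100% of Marlow, so Linh controls Marlow.
Linh and Halcyon together hold 70% + 30% = 100% of Crestway, so Linh controls Crestway.
No other company's threshold is met.
Linh controls 3 companies.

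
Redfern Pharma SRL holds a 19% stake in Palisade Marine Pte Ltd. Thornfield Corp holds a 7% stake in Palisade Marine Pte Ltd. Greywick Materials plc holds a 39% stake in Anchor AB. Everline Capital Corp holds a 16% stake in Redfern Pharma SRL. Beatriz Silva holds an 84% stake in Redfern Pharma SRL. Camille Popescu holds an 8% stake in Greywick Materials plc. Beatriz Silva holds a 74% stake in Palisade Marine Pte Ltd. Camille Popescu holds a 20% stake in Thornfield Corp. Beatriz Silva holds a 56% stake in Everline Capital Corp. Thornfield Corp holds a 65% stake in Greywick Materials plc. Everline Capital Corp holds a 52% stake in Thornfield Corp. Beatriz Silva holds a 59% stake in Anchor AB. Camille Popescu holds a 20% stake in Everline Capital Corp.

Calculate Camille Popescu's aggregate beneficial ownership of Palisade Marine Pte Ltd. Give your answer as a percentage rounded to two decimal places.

Camille reaches Palisade along 3 paths.
Via Everline → Redfern: 20% × 16% × 19% = 0.608%.
Via Everline → Thornfield: 20% × 52% × 7% = 0.728%.
Via Thornfield: 20% × 7% = 1.4%.
Total: 0.608% + 0.728% + 1.4% = 2.736%.
Rounded: 2.74%.

2.74%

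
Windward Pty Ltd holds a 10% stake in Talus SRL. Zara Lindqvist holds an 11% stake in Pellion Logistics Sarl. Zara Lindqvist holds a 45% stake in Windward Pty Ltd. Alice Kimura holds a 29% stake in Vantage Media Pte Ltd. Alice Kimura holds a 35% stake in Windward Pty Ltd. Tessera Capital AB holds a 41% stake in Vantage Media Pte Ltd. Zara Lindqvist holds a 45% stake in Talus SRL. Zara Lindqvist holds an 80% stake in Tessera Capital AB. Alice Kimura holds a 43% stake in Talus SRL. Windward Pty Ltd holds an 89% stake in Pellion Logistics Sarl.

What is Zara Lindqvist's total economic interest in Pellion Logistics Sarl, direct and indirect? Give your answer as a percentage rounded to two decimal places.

51.05%

Zara reaches Pellion along 2 paths.
Via Windward: 45% × 89% = 40.05%.
Direct stake: 11% = 11%.
Total: 40.05% + 11% = 51.05%.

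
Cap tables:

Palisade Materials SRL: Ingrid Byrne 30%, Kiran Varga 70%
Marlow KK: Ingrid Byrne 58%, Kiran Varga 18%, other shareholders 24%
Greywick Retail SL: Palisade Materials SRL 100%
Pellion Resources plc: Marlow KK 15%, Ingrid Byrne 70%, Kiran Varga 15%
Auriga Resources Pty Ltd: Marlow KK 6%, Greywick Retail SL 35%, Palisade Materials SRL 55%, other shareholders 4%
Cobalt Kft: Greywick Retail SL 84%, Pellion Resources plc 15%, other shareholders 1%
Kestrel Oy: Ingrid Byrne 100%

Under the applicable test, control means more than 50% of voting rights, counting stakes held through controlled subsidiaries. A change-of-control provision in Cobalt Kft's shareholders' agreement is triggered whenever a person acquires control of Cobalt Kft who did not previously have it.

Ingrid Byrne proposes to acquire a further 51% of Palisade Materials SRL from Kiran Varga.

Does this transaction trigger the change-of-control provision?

The purchase adds only to Ingrid's holdings (Kiran's stake shrinks), so Ingrid is the only person who could newly come to control Cobalt.
Ingrid holds 58% of Marlow, so Ingrid controls Marlow.
Marlow and Ingrid together hold 15% + 70% = 85% of Pellion, so Ingrid controls Pellion.
Ingrid holds 100% of Kestrel, so Ingrid controls Kestrel.
In Cobalt, Ingrid's side holds only 15%, not > 50%.
So before the transaction, Ingrid does not control Cobalt.
After the purchase, Ingrid's direct stake in Palisade rises to 30% + 51% = 81%, and Kiran's stake falls to 19%.
Ingrid holds 81% of Palisade, so Ingrid controls Palisade.
Palisade holds 100% of Greywick, so Ingrid controls Greywick.
Greywick and Pellion together hold 84% + 15% = 99% of Cobalt, so Ingrid controls Cobalt.
Ingrid did not control Cobalt before and does after, so the clause is triggered.

Yes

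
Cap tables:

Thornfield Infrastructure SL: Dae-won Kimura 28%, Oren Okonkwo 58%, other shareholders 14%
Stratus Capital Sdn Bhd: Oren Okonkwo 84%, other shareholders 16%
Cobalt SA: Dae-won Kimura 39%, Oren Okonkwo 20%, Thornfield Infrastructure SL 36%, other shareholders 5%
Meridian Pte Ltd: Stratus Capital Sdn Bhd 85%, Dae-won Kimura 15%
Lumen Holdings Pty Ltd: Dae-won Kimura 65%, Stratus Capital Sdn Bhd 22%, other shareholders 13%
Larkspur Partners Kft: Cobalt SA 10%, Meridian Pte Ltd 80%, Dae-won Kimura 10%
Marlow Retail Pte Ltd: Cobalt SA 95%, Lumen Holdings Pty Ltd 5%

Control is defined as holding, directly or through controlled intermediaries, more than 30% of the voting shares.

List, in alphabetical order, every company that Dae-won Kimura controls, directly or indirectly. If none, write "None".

Cobalt SA, Lumen Holdings Pty Ltd, Marlow Retail Pte Ltd

Dae-won holds 39% of Cobalt, so Dae-won controls Cobalt.
Dae-won holds 65% of Lumen, so Dae-won controls Lumen.
Cobalt and Lumen together hold 95% + 5% = 100% of Marlow, so Dae-won controls Marlow.
No other company's threshold is met.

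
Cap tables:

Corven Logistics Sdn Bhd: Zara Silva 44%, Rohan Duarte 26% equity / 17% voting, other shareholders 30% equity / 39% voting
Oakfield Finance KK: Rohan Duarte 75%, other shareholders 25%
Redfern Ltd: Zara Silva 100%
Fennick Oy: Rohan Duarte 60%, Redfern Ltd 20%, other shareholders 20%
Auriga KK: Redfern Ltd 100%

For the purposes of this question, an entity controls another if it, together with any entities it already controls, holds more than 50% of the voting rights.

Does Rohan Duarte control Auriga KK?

Rohan holds 75% of Oakfield, so Rohan controls Oakfield.
Rohan holds 60% of Fennick, so Rohan controls Fennick.
Neither Rohan nor any entity Rohan controls holds any voting interest in Auriga.
So Rohan does not control Auriga.

No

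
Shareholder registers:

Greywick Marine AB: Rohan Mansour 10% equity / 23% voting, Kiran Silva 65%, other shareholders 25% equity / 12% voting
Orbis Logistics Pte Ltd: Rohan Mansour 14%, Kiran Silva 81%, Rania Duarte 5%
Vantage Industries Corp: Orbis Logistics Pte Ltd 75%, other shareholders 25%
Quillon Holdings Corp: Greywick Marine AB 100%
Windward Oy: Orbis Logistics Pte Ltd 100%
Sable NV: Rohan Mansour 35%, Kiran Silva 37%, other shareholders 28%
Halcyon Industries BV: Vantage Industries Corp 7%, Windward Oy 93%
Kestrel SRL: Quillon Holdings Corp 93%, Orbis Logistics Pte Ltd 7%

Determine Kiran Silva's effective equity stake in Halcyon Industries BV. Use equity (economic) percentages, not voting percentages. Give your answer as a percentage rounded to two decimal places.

79.58%

Kiran reaches Halcyon along 2 paths.
Via Orbis → Vantage: 81% × 75% × 7% = 4.2525%.
Via Orbis → Windward: 81% × 100% × 93% = 75.33%.
Total: 4.2525% + 75.33% = 79.5825%.
Rounded: 79.58%.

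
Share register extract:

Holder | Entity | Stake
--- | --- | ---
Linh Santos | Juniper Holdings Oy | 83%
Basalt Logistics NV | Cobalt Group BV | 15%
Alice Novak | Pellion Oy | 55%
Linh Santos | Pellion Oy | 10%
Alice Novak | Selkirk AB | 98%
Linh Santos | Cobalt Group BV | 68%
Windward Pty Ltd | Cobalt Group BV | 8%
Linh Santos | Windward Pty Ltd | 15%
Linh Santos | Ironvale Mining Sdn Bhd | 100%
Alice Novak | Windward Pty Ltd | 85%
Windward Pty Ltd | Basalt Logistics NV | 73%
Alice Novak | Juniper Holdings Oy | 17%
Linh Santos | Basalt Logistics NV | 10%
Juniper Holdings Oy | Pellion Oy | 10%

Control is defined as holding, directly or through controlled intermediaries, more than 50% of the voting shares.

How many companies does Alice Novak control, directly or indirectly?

Alice holds 85% of Windward, so Alice controls Windward.
Windward holds 73% of Basalt, so Alice controls Basalt.
Alice holds 55% of Pellion, so Alice controls Pellion.
Alice holds 98% of Selkirk, so Alice controls Selkirk.
No other company's threshold is met.
Alice controls 4 companies.

4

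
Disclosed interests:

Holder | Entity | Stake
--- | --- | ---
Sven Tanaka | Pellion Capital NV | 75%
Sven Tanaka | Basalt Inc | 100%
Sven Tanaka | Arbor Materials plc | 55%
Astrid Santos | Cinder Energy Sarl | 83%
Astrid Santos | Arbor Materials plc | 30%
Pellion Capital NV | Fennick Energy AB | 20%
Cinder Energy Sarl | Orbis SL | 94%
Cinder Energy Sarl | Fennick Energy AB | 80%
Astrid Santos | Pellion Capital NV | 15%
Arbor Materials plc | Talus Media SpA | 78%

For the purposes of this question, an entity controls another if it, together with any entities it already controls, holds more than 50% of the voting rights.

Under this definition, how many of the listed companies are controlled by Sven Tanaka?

Sven holds 100% of Basalt, so Sven controls Basalt.
Sven holds 75% of Pellion, so Sven controls Pellion.
Sven holds 55% of Arbor, so Sven controls Arbor.
Arbor holds 78% of Talus, so Sven controls Talus.
No other company's threshold is met.
Sven controls 4 companies.

4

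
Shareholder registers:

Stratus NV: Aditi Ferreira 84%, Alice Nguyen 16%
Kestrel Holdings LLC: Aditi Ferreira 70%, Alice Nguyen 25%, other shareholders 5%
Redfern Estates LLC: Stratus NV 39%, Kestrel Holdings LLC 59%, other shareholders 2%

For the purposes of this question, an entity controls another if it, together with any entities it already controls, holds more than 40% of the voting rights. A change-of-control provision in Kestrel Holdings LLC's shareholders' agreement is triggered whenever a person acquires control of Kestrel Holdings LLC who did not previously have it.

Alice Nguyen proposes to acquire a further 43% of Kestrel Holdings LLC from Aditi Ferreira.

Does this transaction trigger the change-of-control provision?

The purchase adds only to Alice's holdings (Aditi's stake shrinks), so Alice is the only person who could newly come to control Kestrel.
Alice's largest direct stake is 25% in Kestrel, which does not meet the threshold, so Alice controls no company.
In Kestrel, Alice's side holds only 25%, not > 40%.
So before the transaction, Alice does not control Kestrel.
After the purchase, Alice's direct stake in Kestrel rises to 25% + 43% = 68%, and Aditi's stake falls to 27%.
Alice holds 68% of Kestrel, so Alice controls Kestrel.
Alice did not control Kestrel before and does after, so the clause is triggered.

Yes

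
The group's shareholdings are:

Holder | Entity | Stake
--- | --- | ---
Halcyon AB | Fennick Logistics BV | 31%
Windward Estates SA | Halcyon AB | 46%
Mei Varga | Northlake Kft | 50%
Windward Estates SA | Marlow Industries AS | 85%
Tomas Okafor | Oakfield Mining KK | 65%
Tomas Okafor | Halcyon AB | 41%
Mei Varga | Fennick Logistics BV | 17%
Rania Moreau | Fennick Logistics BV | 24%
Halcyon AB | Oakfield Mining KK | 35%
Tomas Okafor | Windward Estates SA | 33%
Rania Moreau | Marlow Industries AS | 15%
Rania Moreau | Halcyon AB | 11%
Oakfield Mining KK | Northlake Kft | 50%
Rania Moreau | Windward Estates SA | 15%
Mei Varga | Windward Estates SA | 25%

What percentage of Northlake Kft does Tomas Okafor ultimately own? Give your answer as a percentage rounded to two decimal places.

Tomas reaches Northlake along 3 paths.
Via Oakfield: 65% × 50% = 32.5%.
Via Halcyon → Oakfield: 41% × 35% × 50% = 7.175%.
Via Windward → Halcyon → Oakfield: 33% × 46% × 35% × 50% = 2.6565%.
Total: 32.5% + 7.175% + 2.6565% = 42.3315%.
Rounded: 42.33%.

42.33%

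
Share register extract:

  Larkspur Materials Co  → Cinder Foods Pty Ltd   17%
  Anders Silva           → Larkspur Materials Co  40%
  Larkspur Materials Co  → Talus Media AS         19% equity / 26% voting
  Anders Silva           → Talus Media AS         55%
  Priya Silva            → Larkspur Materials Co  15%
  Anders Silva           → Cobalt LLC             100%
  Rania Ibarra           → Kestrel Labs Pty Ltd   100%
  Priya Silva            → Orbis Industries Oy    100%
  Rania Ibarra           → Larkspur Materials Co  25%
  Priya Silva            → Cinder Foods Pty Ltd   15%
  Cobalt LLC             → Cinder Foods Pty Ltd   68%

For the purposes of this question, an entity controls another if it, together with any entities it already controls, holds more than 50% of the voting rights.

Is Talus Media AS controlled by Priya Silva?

Priya holds 100% of Orbis, so Priya controls Orbis.
Neither Priya nor any entity Priya controls holds any voting interest in Talus.
So Priya does not control Talus.

No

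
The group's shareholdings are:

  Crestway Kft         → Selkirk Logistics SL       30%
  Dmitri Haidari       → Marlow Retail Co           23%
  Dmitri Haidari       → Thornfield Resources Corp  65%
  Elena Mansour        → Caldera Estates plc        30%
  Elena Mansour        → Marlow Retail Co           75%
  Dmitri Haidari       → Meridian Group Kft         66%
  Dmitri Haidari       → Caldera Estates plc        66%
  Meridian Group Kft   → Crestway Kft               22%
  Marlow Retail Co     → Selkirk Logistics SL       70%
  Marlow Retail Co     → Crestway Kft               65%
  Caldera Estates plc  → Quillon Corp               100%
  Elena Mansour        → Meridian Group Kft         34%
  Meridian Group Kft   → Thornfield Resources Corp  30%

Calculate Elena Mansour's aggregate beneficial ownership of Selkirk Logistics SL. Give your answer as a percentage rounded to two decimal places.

69.37%

Elena reaches Selkirk along 3 paths.
Via Marlow: 75% × 70% = 52.5%.
Via Meridian → Crestway: 34% × 22% × 30% = 2.244%.
Via Marlow → Crestway: 75% × 65% × 30% = 14.625%.
Total: 52.5% + 2.244% + 14.625% = 69.369%.
Rounded: 69.37%.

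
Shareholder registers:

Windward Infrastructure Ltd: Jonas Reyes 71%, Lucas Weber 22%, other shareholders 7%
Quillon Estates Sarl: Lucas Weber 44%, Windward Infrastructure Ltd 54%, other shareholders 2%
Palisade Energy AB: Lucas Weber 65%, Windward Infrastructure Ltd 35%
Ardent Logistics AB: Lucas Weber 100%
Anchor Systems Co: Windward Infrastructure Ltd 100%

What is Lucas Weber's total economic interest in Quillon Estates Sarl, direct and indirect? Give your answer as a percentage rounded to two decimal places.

55.88%

Lucas reaches Quillon along 2 paths.
Direct stake: 44% = 44%.
Via Windward: 22% × 54% = 11.88%.
Total: 44% + 11.88% = 55.88%.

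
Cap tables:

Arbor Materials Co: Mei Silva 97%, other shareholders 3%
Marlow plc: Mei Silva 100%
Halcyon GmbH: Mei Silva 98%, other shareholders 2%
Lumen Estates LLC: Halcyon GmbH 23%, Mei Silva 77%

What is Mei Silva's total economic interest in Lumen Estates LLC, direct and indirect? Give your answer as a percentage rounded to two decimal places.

Mei reaches Lumen along 2 paths.
Via Halcyon: 98% × 23% = 22.54%.
Direct stake: 77% = 77%.
Total: 22.54% + 77% = 99.54%.

99.54%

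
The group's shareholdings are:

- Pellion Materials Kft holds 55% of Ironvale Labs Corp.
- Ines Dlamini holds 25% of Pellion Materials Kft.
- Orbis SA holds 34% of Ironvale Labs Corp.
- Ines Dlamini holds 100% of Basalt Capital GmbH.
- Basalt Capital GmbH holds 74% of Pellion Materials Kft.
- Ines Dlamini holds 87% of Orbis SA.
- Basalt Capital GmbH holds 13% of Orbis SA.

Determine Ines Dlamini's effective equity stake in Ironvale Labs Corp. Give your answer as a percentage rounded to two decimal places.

88.45%

Ines reaches Ironvale along 4 paths.
Via Orbis: 87% × 34% = 29.58%.
Via Basalt → Orbis: 100% × 13% × 34% = 4.42%.
Via Basalt → Pellion: 100% × 74% × 55% = 40.7%.
Via Pellion: 25% × 55% = 13.75%.
Total: 29.58% + 4.42% + 40.7% + 13.75% = 88.45%.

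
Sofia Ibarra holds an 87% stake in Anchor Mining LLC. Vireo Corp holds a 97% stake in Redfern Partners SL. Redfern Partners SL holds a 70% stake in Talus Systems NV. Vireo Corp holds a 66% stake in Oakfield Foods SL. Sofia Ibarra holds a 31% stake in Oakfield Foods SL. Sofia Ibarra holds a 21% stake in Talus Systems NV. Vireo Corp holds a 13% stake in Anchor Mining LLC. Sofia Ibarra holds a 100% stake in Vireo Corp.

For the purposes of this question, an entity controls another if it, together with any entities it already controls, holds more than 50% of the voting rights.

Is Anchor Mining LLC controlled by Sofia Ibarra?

Yes

Sofia holds 100% of Vireo, so Sofia controls Vireo.
Vireo and Sofia together hold 13% + 87% = 100% of Anchor, so Sofia controls Anchor.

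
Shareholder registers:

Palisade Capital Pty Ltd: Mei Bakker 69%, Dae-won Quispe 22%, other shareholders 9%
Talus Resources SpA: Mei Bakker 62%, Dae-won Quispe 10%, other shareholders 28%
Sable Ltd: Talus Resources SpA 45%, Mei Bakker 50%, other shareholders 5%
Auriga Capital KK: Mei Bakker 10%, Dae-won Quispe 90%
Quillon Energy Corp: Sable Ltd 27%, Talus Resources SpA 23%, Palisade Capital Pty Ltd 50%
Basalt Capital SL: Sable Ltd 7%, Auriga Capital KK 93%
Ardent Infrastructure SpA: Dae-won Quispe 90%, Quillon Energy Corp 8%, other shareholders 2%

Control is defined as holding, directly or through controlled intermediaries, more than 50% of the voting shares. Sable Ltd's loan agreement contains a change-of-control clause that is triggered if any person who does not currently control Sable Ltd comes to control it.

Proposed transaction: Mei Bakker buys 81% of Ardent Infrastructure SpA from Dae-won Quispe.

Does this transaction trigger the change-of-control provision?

The purchase adds only to Mei's holdings (Dae-won's stake shrinks), so Mei is the only person who could newly come to control Sable.
Mei holds 62% of Talus, so Mei controls Talus.
Talus and Mei together hold 45% + 50% = 95% of Sable, so Mei controls Sable.
So Mei already controls Sable before the transaction.
After the purchase, Mei holds 81% of Ardent directly, and Dae-won's stake falls to 9%.
Mei controlled Sable already, so this is not a new person acquiring control; every other person's position is unchanged or reduced.
No new person acquires control, so the clause is not triggered.

No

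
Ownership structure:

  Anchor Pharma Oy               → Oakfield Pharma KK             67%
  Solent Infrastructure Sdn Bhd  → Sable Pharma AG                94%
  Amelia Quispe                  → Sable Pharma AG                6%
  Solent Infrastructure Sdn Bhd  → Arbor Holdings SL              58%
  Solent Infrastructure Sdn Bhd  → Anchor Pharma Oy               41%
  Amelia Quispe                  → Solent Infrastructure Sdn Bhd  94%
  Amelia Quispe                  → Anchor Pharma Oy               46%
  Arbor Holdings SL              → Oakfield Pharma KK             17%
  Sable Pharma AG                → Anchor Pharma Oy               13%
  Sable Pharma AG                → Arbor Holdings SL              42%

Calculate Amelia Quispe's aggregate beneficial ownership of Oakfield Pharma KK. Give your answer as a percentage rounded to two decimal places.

80.87%

Amelia reaches Oakfield along 7 paths.
Via Solent → Sable → Arbor: 94% × 94% × 42% × 17% = 6.308904%.
Via Sable → Arbor: 6% × 42% × 17% = 0.4284%.
Via Solent → Arbor: 94% × 58% × 17% = 9.2684%.
Via Solent → Anchor: 94% × 41% × 67% = 25.8218%.
Via Solent → Sable → Anchor: 94% × 94% × 13% × 67% = 7.696156%.
Via Sable → Anchor: 6% × 13% × 67% = 0.5226%.
Via Anchor: 46% × 67% = 30.82%.
Total: 6.308904% + 0.4284% + 9.2684% + 25.8218% + 7.696156% + 0.5226% + 30.82% = 80.86626%.
Rounded: 80.87%.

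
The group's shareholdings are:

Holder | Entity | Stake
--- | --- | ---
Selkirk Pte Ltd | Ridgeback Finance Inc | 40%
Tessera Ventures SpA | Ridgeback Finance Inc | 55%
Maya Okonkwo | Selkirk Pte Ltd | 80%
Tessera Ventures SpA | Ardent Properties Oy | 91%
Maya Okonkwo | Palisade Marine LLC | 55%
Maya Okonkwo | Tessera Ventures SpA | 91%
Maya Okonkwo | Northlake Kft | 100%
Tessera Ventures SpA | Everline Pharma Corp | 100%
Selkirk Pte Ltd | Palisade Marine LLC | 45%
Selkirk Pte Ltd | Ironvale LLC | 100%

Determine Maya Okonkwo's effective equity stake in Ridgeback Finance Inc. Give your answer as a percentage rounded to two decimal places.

82.05%

Maya reaches Ridgeback along 2 paths.
Via Tessera: 91% × 55% = 50.05%.
Via Selkirk: 80% × 40% = 32%.
Total: 50.05% + 32% = 82.05%.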